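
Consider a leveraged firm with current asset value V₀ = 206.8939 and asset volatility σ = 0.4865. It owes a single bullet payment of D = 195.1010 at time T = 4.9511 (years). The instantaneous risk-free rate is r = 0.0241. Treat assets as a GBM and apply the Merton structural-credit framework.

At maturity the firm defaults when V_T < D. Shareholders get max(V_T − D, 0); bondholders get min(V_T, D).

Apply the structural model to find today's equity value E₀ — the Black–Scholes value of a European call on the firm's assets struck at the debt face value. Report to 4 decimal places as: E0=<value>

E0=96.0494

Work the structural quantities from V₀ = 206.8939 against face 195.1010:
d₁ = [ln(V₀/D) + (r + σ²/2)T] / (σ√T)
   = [ln(206.8939/195.1010) + (0.0241 + 0.5·0.4865²)·4.9511] / (0.4865·√4.9511)
   = [0.058689 + 0.705240] / 1.082514 = 0.705699
d₂ = d₁ − σ√T = 0.705699 − 1.082514 = -0.376816
N(d₁) = 0.759812,  N(d₂) = 0.353155,  e^(−rT) = 0.887522
E₀ = V₀·N(d₁) − D·e^(−rT)·N(d₂)
   = 206.8939·0.759812 − 195.1010·0.887522·0.353155 = 96.049382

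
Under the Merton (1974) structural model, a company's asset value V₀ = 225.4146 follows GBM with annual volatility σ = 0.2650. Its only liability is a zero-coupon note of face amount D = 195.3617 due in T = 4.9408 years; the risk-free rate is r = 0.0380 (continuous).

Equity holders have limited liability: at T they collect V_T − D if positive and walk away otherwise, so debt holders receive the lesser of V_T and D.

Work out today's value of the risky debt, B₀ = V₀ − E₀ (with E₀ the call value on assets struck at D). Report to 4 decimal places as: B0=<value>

Apply the equity-as-call identities (strike 195.3617, horizon 4.9408 years):
d₁ = [ln(V₀/D) + (r + σ²/2)T] / (σ√T)
   = [ln(225.4146/195.3617) + (0.0380 + 0.5·0.2650²)·4.9408] / (0.2650·√4.9408)
   = [0.143089 + 0.361234] / 0.589040 = 0.856178
d₂ = d₁ − σ√T = 0.856178 − 0.589040 = 0.267139
N(d₁) = 0.804050,  N(d₂) = 0.605319,  e^(−rT) = 0.828822
E₀ = V₀·N(d₁) − D·e^(−rT)·N(d₂)
   = 225.4146·0.804050 − 195.3617·0.828822·0.605319 = 83.231490
B₀ = V₀ − E₀ = 225.4146 − 83.231490 = 142.183110

B0=142.1831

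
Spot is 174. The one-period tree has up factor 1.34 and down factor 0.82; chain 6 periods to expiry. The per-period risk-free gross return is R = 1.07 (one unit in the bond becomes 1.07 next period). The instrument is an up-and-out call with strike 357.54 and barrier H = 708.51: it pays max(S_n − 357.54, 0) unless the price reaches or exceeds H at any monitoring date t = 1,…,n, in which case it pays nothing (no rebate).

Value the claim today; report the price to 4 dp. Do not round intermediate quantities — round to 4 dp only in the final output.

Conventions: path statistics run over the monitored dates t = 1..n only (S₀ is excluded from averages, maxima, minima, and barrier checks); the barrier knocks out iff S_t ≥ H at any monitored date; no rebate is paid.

price = 14.3370

Set p* = 0.4808 (from d < R < u); the path-dependent value is the discounted p*-expectation over all price paths.
Enumerate all 2^6 = 64 price paths (U = up ×1.34, D = down ×0.82); each path with k up-moves has probability p*^k·(1−p*)^(6−k).
DDDDDD: M=142.6800, payoff=0.0000, prob=0.019596
UDDDDD: M=233.1600, payoff=0.0000, prob=0.018144
DUDDDD: M=191.1912, payoff=0.0000, prob=0.018144
UUDDDD: M=312.4344, payoff=0.0000, prob=0.016800
DDUDDD: M=156.7768, payoff=0.0000, prob=0.018144
UDUDDD: M=256.1962, payoff=0.0000, prob=0.016800
DUUDDD: M=256.1962, payoff=0.0000, prob=0.016800
UUUDDD: M=418.6621, payoff=0.0000, prob=0.015556
DDDUDD: M=142.6800, payoff=0.0000, prob=0.018144
UDDUDD: M=233.1600, payoff=0.0000, prob=0.016800
DUDUDD: M=210.0809, payoff=0.0000, prob=0.016800
UUDUDD: M=343.3029, payoff=0.0000, prob=0.015556
DDUUDD: M=210.0809, payoff=0.0000, prob=0.016800
UDUUDD: M=343.3029, payoff=0.0000, prob=0.015556
DUUUDD: M=343.3029, payoff=0.0000, prob=0.015556
UUUUDD: M=561.0072, payoff=19.6812, prob=0.014403
DDDDUD: M=142.6800, payoff=0.0000, prob=0.018144
UDDDUD: M=233.1600, payoff=0.0000, prob=0.016800
DUDDUD: M=191.1912, payoff=0.0000, prob=0.016800
UUDDUD: M=312.4344, payoff=0.0000, prob=0.015556
DDUDUD: M=172.2663, payoff=0.0000, prob=0.016800
UDUDUD: M=281.5084, payoff=0.0000, prob=0.015556
DUUDUD: M=281.5084, payoff=0.0000, prob=0.015556
UUUDUD: M=460.0259, payoff=19.6812, prob=0.014403
DDDUUD: M=172.2663, payoff=0.0000, prob=0.016800
UDDUUD: M=281.5084, payoff=0.0000, prob=0.015556
DUDUUD: M=281.5084, payoff=0.0000, prob=0.015556
UUDUUD: M=460.0259, payoff=19.6812, prob=0.014403
DDUUUD: M=281.5084, payoff=0.0000, prob=0.015556
UDUUUD: M=460.0259, payoff=19.6812, prob=0.014403
DUUUUD: M=460.0259, payoff=19.6812, prob=0.014403
UUUUUD: M=751.7497, payoff=0.0000, prob=0.013337
DDDDDU: M=142.6800, payoff=0.0000, prob=0.018144
UDDDDU: M=233.1600, payoff=0.0000, prob=0.016800
DUDDDU: M=191.1912, payoff=0.0000, prob=0.016800
UUDDDU: M=312.4344, payoff=0.0000, prob=0.015556
DDUDDU: M=156.7768, payoff=0.0000, prob=0.016800
UDUDDU: M=256.1962, payoff=0.0000, prob=0.015556
DUUDDU: M=256.1962, payoff=0.0000, prob=0.015556
UUUDDU: M=418.6621, payoff=19.6812, prob=0.014403
DDDUDU: M=142.6800, payoff=0.0000, prob=0.016800
UDDUDU: M=233.1600, payoff=0.0000, prob=0.015556
DUDUDU: M=230.8369, payoff=0.0000, prob=0.015556
UUDUDU: M=377.2212, payoff=19.6812, prob=0.014403
DDUUDU: M=230.8369, payoff=0.0000, prob=0.015556
UDUUDU: M=377.2212, payoff=19.6812, prob=0.014403
DUUUDU: M=377.2212, payoff=19.6812, prob=0.014403
UUUUDU: M=616.4347, payoff=258.8947, prob=0.013337
DDDDUU: M=142.6800, payoff=0.0000, prob=0.016800
UDDDUU: M=233.1600, payoff=0.0000, prob=0.015556
DUDDUU: M=230.8369, payoff=0.0000, prob=0.015556
UUDDUU: M=377.2212, payoff=19.6812, prob=0.014403
DDUDUU: M=230.8369, payoff=0.0000, prob=0.015556
UDUDUU: M=377.2212, payoff=19.6812, prob=0.014403
DUUDUU: M=377.2212, payoff=19.6812, prob=0.014403
UUUDUU: M=616.4347, payoff=258.8947, prob=0.013337
DDDUUU: M=230.8369, payoff=0.0000, prob=0.015556
UDDUUU: M=377.2212, payoff=19.6812, prob=0.014403
DUDUUU: M=377.2212, payoff=19.6812, prob=0.014403
UUDUUU: M=616.4347, payoff=258.8947, prob=0.013337
DDUUUU: M=377.2212, payoff=19.6812, prob=0.014403
UDUUUU: M=616.4347, payoff=258.8947, prob=0.013337
DUUUUU: M=616.4347, payoff=258.8947, prob=0.013337
UUUUUU: M=1007.3445, payoff=0.0000, prob=0.012349
Price = Σ prob·payoff / R^6 = 21.515999 / 1.500730 = 14.3370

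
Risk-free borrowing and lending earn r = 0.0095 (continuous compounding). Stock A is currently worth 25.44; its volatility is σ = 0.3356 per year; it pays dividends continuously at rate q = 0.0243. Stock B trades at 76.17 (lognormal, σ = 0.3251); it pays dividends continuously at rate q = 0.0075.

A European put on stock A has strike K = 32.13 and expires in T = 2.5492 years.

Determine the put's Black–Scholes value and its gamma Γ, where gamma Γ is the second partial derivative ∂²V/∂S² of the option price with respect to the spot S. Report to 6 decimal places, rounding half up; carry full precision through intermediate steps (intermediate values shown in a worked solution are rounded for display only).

σ√T = 0.3356·√2.5492 = 0.535826
d₁ = (ln(S/K) + (r−q+σ²/2)T) / (σ√T) = (ln(25.44/32.13) + (0.0095−0.0243+0.3356²/2)·2.5492) / 0.535826 = (-0.233467 + 0.105827) / 0.535826 = -0.238213
d₂ = d₁ − σ√T = -0.238213 − 0.535826 = -0.774039
e^{−rT} = 0.976073
e^{−qT} = 0.939934
N(−d₁) = 0.594142,  N(−d₂) = 0.780546
Put price V = K·e^{−rT}·N(−d₂) − S·e^{−qT}·N(−d₁) = 24.478897 − 14.207079 = 10.271818
φ(d₁) = (1/√(2π))·e^{−d₁²/2} = 0.387782
Γ = e^{−qT}·φ(d₁) / (S·σ·√T) = 0.026739

price = 10.271818
Γ = 0.026739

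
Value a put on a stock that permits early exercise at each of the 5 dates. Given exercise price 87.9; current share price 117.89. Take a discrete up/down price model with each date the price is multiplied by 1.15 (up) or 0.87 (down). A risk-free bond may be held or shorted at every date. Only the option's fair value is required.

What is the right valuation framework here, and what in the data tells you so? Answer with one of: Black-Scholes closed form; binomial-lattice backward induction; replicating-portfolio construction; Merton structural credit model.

Key observation: the defining feature is the embedded early-exercise option across 5 discrete dates on the spot-117.89 tree; pricing the strike-87.9 put means working backward with an exercise test at every node.

framework: binomial-lattice backward induction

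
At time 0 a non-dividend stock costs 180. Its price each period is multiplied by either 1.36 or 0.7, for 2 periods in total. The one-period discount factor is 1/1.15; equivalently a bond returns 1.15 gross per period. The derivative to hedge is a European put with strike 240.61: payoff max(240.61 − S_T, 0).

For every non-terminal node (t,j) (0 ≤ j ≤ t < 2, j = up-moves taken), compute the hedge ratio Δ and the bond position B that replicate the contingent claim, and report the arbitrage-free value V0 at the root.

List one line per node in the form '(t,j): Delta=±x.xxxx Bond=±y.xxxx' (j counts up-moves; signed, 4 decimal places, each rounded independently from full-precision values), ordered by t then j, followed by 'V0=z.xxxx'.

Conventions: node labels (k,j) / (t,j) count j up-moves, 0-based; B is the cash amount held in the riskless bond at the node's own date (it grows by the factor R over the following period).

(0,0): Delta=-0.5393 Bond=131.4564
(1,0): Delta=-1.0000 Bond=209.2261
(1,1): Delta=-0.4286 Bond=124.0843
V0=34.3867

The replicating-portfolio and risk-neutral prices coincide; use p* = (1.15−0.7)/(1.36−0.7) = 0.6818 for the latter.
At maturity the claim pays: V(2,0)=152.4100, V(2,1)=69.2500, V(2,2)=0.0000
(1,0): S=126.0000. Δ = (V_up−V_dn)/(S_up−S_dn) = (69.2500−152.4100)/(171.3600−88.2000) = -1.0000. V = [p*·69.2500 + (1−p*)·152.4100]/1.15 = 83.2261. B = V − Δ·S = 209.2261.
(1,1): S=244.8000. Δ = (V_up−V_dn)/(S_up−S_dn) = (0.0000−69.2500)/(332.9280−171.3600) = -0.4286. V = [p*·0.0000 + (1−p*)·69.2500]/1.15 = 19.1601. B = V − Δ·S = 124.0843.
(0,0): S=180.0000. Δ = (V_up−V_dn)/(S_up−S_dn) = (19.1601−83.2261)/(244.8000−126.0000) = -0.5393. V = [p*·19.1601 + (1−p*)·83.2261]/1.15 = 34.3867. B = V − Δ·S = 131.4564.
Sanity check at the root: Δ(0,0)·S0 + B(0,0) reproduces V0 = 34.3867.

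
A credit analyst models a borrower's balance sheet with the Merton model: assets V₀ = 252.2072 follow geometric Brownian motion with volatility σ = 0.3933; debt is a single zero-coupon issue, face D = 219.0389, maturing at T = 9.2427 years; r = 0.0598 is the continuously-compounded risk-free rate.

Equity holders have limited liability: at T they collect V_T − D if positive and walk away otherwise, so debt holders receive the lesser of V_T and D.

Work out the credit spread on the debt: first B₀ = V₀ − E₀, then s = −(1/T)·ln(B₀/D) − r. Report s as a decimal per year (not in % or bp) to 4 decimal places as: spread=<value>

Apply the equity-as-call identities (strike 219.0389, horizon 9.2427 years):
d₁ = [ln(V₀/D) + (r + σ²/2)T] / (σ√T)
   = [ln(252.2072/219.0389) + (0.0598 + 0.5·0.3933²)·9.2427] / (0.3933·√9.2427)
   = [0.141002 + 1.267566] / 1.195703 = 1.178025
d₂ = d₁ − σ√T = 1.178025 − 1.195703 = -0.017678
N(d₁) = 0.880607,  N(d₂) = 0.492948,  e^(−rT) = 0.575386
E₀ = V₀·N(d₁) − D·e^(−rT)·N(d₂)
   = 252.2072·0.880607 − 219.0389·0.575386·0.492948 = 159.968145
B₀ = V₀ − E₀ = 252.2072 − 159.968145 = 92.239055
spread = −(1/T)·ln(B₀/D) − r = −(1/9.2427)·ln(92.239055/219.0389) − 0.0598 = 0.03377284

spread=0.0338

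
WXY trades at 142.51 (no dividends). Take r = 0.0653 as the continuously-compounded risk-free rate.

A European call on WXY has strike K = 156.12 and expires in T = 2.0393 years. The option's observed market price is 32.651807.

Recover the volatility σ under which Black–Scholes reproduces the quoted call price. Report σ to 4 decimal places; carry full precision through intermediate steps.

At σ = 0.3772 the Black–Scholes value reproduces the quote:
σ√T = 0.3772·√2.0393 = 0.538657
d₁ = (ln(S/K) + (r+σ²/2)T) / (σ√T) = (ln(142.51/156.12) + (0.0653+0.3772²/2)·2.0393) / 0.538657 = (-0.091213 + 0.278242) / 0.538657 = 0.347214
d₂ = d₁ − σ√T = 0.347214 − 0.538657 = -0.191443
e^{−rT} = 0.875320
N(d₁) = 0.635785,  N(d₂) = 0.424089
V = S·N(d₁) − K·e^{−rT}·N(d₂) = 90.605674 − 57.953867 = 32.651807 (equal to the quote); since ∂V/∂σ > 0 for all σ, the implied volatility is unique

sigma = 0.3772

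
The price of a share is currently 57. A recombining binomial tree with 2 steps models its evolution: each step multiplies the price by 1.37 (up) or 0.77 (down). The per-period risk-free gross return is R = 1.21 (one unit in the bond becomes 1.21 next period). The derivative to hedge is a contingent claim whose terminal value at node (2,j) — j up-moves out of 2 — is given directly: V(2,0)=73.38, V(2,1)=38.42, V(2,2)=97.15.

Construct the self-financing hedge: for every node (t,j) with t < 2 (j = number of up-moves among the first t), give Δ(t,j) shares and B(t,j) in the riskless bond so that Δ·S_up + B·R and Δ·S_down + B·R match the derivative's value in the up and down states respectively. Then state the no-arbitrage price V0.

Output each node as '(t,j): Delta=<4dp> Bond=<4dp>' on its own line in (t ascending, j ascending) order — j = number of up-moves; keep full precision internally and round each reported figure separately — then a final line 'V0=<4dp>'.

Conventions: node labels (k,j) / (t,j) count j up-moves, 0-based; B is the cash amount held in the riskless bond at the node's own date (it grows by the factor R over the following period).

Arbitrage-free pricing uses the up-move probability p* = (R−d)/(u−d) = 0.7333, discounting each step at R = 1.21.
Payoffs at expiry: V(2,0)=73.3800, V(2,1)=38.4200, V(2,2)=97.1500
  t=1,j=0: stock 43.8900 → up 60.1293 (V=38.4200), down 33.7953 (V=73.3800). Price 39.4567; hedge Δ=-1.3276, bond B=97.7234.
  t=1,j=1: stock 78.0900 → up 106.9833 (V=97.1500), down 60.1293 (V=38.4200). Price 67.3460; hedge Δ=1.2535, bond B=-30.5373.
  t=0,j=0: stock 57.0000 → up 78.0900 (V=67.3460), down 43.8900 (V=39.4567). Price 49.5115; hedge Δ=0.8155, bond B=3.0294.
Check: Δ(0,0)·S0 + B(0,0) = 49.5115 = V0.

(0,0): Delta=0.8155 Bond=3.0294
(1,0): Delta=-1.3276 Bond=97.7234
(1,1): Delta=1.2535 Bond=-30.5373
V0=49.5115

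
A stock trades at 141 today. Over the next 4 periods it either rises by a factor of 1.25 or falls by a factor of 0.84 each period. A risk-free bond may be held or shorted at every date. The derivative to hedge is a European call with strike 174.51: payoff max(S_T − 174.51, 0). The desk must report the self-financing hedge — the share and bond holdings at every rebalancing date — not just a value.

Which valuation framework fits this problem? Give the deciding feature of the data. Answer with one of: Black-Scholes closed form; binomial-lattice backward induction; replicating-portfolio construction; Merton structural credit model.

Key observation: the task asks for the hedge itself — share and bond holdings at every node of the 4-period tree on spot 141 with factors 1.25/0.84 — which is exactly what the replicating-portfolio construction produces.

framework: replicating-portfolio construction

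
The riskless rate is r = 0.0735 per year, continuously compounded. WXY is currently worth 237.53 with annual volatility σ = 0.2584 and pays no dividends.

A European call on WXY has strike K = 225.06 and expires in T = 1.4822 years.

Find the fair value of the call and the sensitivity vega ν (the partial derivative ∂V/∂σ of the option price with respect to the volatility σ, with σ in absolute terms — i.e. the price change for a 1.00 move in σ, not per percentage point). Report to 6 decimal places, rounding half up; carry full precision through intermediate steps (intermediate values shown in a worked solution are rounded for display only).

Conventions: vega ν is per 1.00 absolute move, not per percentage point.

σ√T = 0.2584·√1.4822 = 0.314591
d₁ = (ln(S/K) + (r+σ²/2)T) / (σ√T) = (ln(237.53/225.06) + (0.0735+0.2584²/2)·1.4822) / 0.314591 = (0.053927 + 0.158425) / 0.314591 = 0.675011
d₂ = d₁ − σ√T = 0.675011 − 0.314591 = 0.360420
e^{−rT} = 0.896783
N(d₁) = 0.750166,  N(d₂) = 0.640734
Call price V = S·N(d₁) − K·e^{−rT}·N(d₂) = 178.186852 − 129.319215 = 48.867637
φ(d₁) = (1/√(2π))·e^{−d₁²/2} = 0.317665
ν = S·φ(d₁)·√T = 91.863068

price = 48.867637
ν = 91.863068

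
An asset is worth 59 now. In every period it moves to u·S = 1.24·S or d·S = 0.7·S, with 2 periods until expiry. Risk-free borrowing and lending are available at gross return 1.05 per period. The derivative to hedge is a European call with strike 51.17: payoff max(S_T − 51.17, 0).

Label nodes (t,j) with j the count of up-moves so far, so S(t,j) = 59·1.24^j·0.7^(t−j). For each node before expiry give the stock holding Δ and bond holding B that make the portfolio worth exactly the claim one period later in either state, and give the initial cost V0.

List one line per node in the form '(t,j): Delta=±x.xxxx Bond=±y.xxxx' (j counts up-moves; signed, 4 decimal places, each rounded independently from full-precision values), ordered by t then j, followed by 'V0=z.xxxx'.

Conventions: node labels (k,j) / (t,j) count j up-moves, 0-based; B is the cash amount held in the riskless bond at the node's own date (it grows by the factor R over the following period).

(0,0): Delta=0.7659 Bond=-30.0997
(1,0): Delta=0.0019 Bond=-0.0519
(1,1): Delta=1.0000 Bond=-48.7333
V0=15.0869

No-arbitrage ⇒ martingale measure with p* = (R−d)/(u−d) = 0.6481.
Expiry values: V(2,0)=0.0000, V(2,1)=0.0420, V(2,2)=39.5484
(1,0): S=41.3000. Δ = (V_up−V_dn)/(S_up−S_dn) = (0.0420−0.0000)/(51.2120−28.9100) = 0.0019. V = [p*·0.0420 + (1−p*)·0.0000]/1.05 = 0.0259. B = V − Δ·S = -0.0519.
(1,1): S=73.1600. Δ = (V_up−V_dn)/(S_up−S_dn) = (39.5484−0.0420)/(90.7184−51.2120) = 1.0000. V = [p*·39.5484 + (1−p*)·0.0420]/1.05 = 24.4267. B = V − Δ·S = -48.7333.
(0,0): S=59.0000. Δ = (V_up−V_dn)/(S_up−S_dn) = (24.4267−0.0259)/(73.1600−41.3000) = 0.7659. V = [p*·24.4267 + (1−p*)·0.0259]/1.05 = 15.0869. B = V − Δ·S = -30.0997.
Verification: the root portfolio costs Δ(0,0)·S0 + B(0,0) = 15.0869, matching V0.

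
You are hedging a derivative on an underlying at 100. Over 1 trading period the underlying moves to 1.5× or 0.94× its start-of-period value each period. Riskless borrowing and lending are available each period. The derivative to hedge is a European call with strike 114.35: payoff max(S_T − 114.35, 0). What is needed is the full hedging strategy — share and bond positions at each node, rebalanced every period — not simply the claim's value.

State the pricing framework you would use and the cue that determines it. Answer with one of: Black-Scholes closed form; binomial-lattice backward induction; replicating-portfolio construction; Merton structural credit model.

Key observation: a price alone would not answer the question — the per-node share/bond construction on the spot-100, 1.5/0.94 tree is required, and only the replicating-portfolio method yields it.

framework: replicating-portfolio construction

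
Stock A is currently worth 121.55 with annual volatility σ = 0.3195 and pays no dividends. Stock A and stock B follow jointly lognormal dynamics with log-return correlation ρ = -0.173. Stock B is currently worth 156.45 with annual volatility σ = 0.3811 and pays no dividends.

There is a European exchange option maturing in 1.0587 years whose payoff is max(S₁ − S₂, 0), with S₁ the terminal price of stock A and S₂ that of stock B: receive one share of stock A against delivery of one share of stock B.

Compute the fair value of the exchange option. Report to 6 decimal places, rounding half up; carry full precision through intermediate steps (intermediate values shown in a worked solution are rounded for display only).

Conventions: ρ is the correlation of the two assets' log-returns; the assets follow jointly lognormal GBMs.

σ_eff = √(σ₁² + σ₂² − 2ρσ₁σ₂) = √(0.3195² + 0.3811² − 2·-0.173·0.3195·0.3811) = 0.538003
d₁ = (ln(S₁/S₂) + (q₂ − q₁ + σ_eff²/2)T) / (σ_eff√T) = (ln(121.55/156.45) + (0.0 − 0.0 + 0.144723)·1.0587) / 0.553568 = -0.179187
d₂ = d₁ − σ_eff√T = -0.179187 − 0.553568 = -0.732755
N(d₁) = 0.428896,  N(d₂) = 0.231854
V = S₁·e^{−q₁T}·N(d₁) − S₂·e^{−q₂T}·N(d₂) = 52.132252 − 36.273563 = 15.858689
Key observation: pricing in stock B-units makes this a unit-strike call on the ratio S₁/S₂ — the risk-free rate cancels and cannot affect the value.

exchange price = 15.858689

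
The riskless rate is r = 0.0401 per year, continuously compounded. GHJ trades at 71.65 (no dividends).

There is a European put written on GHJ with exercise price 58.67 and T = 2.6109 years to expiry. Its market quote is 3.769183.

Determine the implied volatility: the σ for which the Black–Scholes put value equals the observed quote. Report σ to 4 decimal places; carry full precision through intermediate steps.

At σ = 0.2691 the Black–Scholes value reproduces the quote:
σ√T = 0.2691·√2.6109 = 0.434819
d₁ = (ln(S/K) + (r+σ²/2)T) / (σ√T) = (ln(71.65/58.67) + (0.0401+0.2691²/2)·2.6109) / 0.434819 = (0.199865 + 0.199231) / 0.434819 = 0.917842
d₂ = d₁ − σ√T = 0.917842 − 0.434819 = 0.483023
e^{−rT} = 0.900597
N(−d₁) = 0.179351,  N(−d₂) = 0.314540
V = K·e^{−rT}·N(−d₂) − S·N(−d₁) = 16.619659 − 12.850475 = 3.769183 (equal to the quote); since ∂V/∂σ > 0 for all σ, the implied volatility is unique

sigma = 0.2691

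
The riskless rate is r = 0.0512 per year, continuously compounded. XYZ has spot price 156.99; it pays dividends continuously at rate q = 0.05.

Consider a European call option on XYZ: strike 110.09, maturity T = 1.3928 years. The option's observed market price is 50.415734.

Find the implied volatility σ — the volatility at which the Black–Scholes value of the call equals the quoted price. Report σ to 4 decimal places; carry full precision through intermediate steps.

At σ = 0.3784 the Black–Scholes value reproduces the quote:
σ√T = 0.3784·√1.3928 = 0.446576
d₁ = (ln(S/K) + (r−q+σ²/2)T) / (σ√T) = (ln(156.99/110.09) + (0.0512−0.05+0.3784²/2)·1.3928) / 0.446576 = (0.354884 + 0.101386) / 0.446576 = 1.021708
d₂ = d₁ − σ√T = 1.021708 − 0.446576 = 0.575132
e^{−rT} = 0.931172
e^{−qT} = 0.932730
N(d₁) = 0.846540,  N(d₂) = 0.717399
V = S·e^{−qT}·N(d₁) − K·e^{−rT}·N(d₂) = 123.958246 − 73.542512 = 50.415734 (equal to the quote); since ∂V/∂σ > 0 for all σ, the implied volatility is unique

sigma = 0.3784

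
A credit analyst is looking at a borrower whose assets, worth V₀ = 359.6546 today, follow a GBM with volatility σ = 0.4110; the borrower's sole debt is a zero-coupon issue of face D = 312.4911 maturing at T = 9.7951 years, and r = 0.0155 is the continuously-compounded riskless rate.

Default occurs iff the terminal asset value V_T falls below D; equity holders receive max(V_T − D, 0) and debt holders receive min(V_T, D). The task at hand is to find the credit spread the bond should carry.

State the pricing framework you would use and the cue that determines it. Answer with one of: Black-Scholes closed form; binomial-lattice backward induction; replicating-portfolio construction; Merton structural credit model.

Key observation: the data describe a firm's assets (V₀ = 359.6546, GBM) and a single zero-coupon debt of face 312.4911, so credit quantities follow from equity-as-call in the structural model.

framework: Merton structural credit model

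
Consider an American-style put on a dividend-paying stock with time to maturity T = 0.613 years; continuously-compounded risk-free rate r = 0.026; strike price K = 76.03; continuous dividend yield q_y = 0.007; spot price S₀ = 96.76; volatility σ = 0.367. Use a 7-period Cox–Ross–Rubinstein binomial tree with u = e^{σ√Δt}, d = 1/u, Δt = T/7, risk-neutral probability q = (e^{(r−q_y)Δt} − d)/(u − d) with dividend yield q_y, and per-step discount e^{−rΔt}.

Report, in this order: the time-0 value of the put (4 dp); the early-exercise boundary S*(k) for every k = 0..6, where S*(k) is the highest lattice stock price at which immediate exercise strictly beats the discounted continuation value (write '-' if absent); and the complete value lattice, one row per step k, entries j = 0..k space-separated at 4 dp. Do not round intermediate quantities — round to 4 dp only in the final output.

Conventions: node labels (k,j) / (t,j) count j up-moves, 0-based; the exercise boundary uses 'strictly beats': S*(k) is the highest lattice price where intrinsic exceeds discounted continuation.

price = 2.7354
boundary = - - - - - 56.2166 62.6658
tree:
2.7354
4.3033 1.0534
6.6204 1.8189 0.2309
9.9086 3.0972 0.4456 0.0000
14.3256 5.1805 0.8597 0.0000 0.0000
19.8134 8.4610 1.6588 0.0000 0.0000 0.0000
25.5989 13.3642 3.2005 0.0000 0.0000 0.0000 0.0000
30.7890 19.8134 6.1751 0.0000 0.0000 0.0000 0.0000 0.0000

Δt=0.08757, u=1.11472, d=0.89709, q=0.48053, disc=e^(-rΔt)=0.99773
k=7 terminal: V=max(K-S,0) → 30.7890 19.8134 6.1751 0.0000 0.0000 0.0000 0.0000 0.0000
k=6: j=0 S=50.4311 intr=25.5989 cont=25.4569 V=25.5989[EX]; j=1 S=62.6658 intr=13.3642 cont=13.2297 V=13.3642[EX]; j=2 S=77.8688 intr=0.0000 cont=3.2005 V=3.2005[hold]; j=3 S=96.7600 intr=0.0000 cont=0.0000 V=0.0000[hold]; j=4 S=120.2343 intr=0.0000 cont=0.0000 V=0.0000[hold]; j=5 S=149.4036 intr=0.0000 cont=0.0000 V=0.0000[hold]; j=6 S=185.6494 intr=0.0000 cont=0.0000 V=0.0000[hold]  S*(6)=62.6658
k=5: j=0 S=56.2166 intr=19.8134 cont=19.6750 V=19.8134[EX]; j=1 S=69.8549 intr=6.1751 cont=8.4610 V=8.4610[hold]; j=2 S=86.8020 intr=0.0000 cont=1.6588 V=1.6588[hold]; j=3 S=107.8604 intr=0.0000 cont=0.0000 V=0.0000[hold]; j=4 S=134.0277 intr=0.0000 cont=0.0000 V=0.0000[hold]; j=5 S=166.5433 intr=0.0000 cont=0.0000 V=0.0000[hold]  S*(5)=56.2166
k=4: j=0 S=62.6658 intr=13.3642 cont=14.3256 V=14.3256[hold]; j=1 S=77.8688 intr=0.0000 cont=5.1805 V=5.1805[hold]; j=2 S=96.7600 intr=0.0000 cont=0.8597 V=0.8597[hold]; j=3 S=120.2343 intr=0.0000 cont=0.0000 V=0.0000[hold]; j=4 S=149.4036 intr=0.0000 cont=0.0000 V=0.0000[hold]  S*(4)=-
k=3: j=0 S=69.8549 intr=6.1751 cont=9.9086 V=9.9086[hold]; j=1 S=86.8020 intr=0.0000 cont=3.0972 V=3.0972[hold]; j=2 S=107.8604 intr=0.0000 cont=0.4456 V=0.4456[hold]; j=3 S=134.0277 intr=0.0000 cont=0.0000 V=0.0000[hold]  S*(3)=-
k=2: j=0 S=77.8688 intr=0.0000 cont=6.6204 V=6.6204[hold]; j=1 S=96.7600 intr=0.0000 cont=1.8189 V=1.8189[hold]; j=2 S=120.2343 intr=0.0000 cont=0.2309 V=0.2309[hold]  S*(2)=-
k=1: j=0 S=86.8020 intr=0.0000 cont=4.3033 V=4.3033[hold]; j=1 S=107.8604 intr=0.0000 cont=1.0534 V=1.0534[hold]  S*(1)=-
k=0: j=0 S=96.7600 intr=0.0000 cont=2.7354 V=2.7354[hold]  S*(0)=-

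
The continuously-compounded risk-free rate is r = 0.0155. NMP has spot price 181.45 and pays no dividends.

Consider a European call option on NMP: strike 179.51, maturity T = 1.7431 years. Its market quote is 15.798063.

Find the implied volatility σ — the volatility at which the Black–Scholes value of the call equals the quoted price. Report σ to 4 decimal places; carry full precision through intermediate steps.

sigma = 0.1296

At σ = 0.1296 the Black–Scholes value reproduces the quote:
σ√T = 0.1296·√1.7431 = 0.171106
d₁ = (ln(S/K) + (r+σ²/2)T) / (σ√T) = (ln(181.45/179.51) + (0.0155+0.1296²/2)·1.7431) / 0.171106 = (0.010749 + 0.041657) / 0.171106 = 0.306277
d₂ = d₁ − σ√T = 0.306277 − 0.171106 = 0.135171
e^{−rT} = 0.973344
N(d₁) = 0.620303,  N(d₂) = 0.553762
V = S·N(d₁) − K·e^{−rT}·N(d₂) = 112.554009 − 96.755946 = 15.798063 (the observed quote) — the price is monotone increasing in volatility, hence this σ is the only solution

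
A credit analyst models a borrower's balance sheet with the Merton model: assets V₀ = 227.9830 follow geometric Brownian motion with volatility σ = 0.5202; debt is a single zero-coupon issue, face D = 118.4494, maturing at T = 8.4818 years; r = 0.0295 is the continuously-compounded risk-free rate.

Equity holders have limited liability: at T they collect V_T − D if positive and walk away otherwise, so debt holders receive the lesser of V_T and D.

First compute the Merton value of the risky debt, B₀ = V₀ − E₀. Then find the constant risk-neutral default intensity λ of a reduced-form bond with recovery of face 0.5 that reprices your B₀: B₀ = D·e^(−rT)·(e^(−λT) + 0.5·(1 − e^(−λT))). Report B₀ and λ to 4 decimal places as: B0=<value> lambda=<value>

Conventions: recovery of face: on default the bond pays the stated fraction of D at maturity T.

Apply the equity-as-call identities (strike 118.4494, horizon 8.4818 years):
d₁ = [ln(V₀/D) + (r + σ²/2)T] / (σ√T)
   = [ln(227.9830/118.4494) + (0.0295 + 0.5·0.5202²)·8.4818] / (0.5202·√8.4818)
   = [0.654785 + 1.397835] / 1.515006 = 1.354859
d₂ = d₁ − σ√T = 1.354859 − 1.515006 = -0.160147
N(d₁) = 0.912269,  N(d₂) = 0.436383,  e^(−rT) = 0.778635
E₀ = V₀·N(d₁) − D·e^(−rT)·N(d₂)
   = 227.9830·0.912269 − 118.4494·0.778635·0.436383 = 167.734709
B₀ = V₀ − E₀ = 227.9830 − 167.734709 = 60.248291
e^(−λT) = (B₀·e^(rT)/D − 0.5)/(1 − 0.5) = (60.2483·1.284299/118.4494 − 0.5)/0.5 = 0.30649604
λ = −ln(0.30649604)/8.4818 = 0.139422

B0=60.2483 lambda=0.1394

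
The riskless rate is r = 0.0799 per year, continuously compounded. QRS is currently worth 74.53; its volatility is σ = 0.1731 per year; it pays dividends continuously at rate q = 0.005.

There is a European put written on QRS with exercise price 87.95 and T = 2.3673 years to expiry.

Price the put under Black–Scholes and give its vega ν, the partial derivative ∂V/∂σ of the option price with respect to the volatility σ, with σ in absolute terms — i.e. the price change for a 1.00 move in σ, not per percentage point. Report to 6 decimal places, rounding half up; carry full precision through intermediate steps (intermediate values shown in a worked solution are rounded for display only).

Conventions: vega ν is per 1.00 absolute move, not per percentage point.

price = 7.334638
ν = 44.504527

σ√T = 0.1731·√2.3673 = 0.266332
d₁ = (ln(S/K) + (r−q+σ²/2)T) / (σ√T) = (ln(74.53/87.95) + (0.0799−0.005+0.1731²/2)·2.3673) / 0.266332 = (-0.165567 + 0.212777) / 0.266332 = 0.177262
d₂ = d₁ − σ√T = 0.177262 − 0.266332 = -0.089071
e^{−rT} = 0.827665
e^{−qT} = 0.988233
N(−d₁) = 0.429651,  N(−d₂) = 0.535487
Put price V = K·e^{−rT}·N(−d₂) − S·e^{−qT}·N(−d₁) = 38.979770 − 31.645132 = 7.334638
φ(d₁) = (1/√(2π))·e^{−d₁²/2} = 0.392724
ν = S·e^{−qT}·φ(d₁)·√T = 44.504527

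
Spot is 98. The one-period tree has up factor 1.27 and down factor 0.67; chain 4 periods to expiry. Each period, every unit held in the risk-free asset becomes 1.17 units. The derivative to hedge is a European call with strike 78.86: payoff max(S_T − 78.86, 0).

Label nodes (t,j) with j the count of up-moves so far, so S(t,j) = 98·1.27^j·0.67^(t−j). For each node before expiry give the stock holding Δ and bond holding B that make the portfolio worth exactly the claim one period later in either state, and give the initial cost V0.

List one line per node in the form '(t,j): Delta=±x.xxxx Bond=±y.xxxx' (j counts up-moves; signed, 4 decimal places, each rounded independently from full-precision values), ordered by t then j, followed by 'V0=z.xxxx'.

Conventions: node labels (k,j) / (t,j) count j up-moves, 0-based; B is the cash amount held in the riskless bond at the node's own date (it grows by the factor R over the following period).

Risk-neutral probability p* = (R−d)/(u−d) = (1.17−0.67)/(1.27−0.67) = 0.8333.
Payoffs at expiry: V(4,0)=0.0000, V(4,1)=0.0000, V(4,2)=0.0000, V(4,3)=55.6368, V(4,4)=176.0817
(3,0): S=29.4748. Δ = (V_up−V_dn)/(S_up−S_dn) = (0.0000−0.0000)/(37.4330−19.7481) = 0.0000. V = [p*·0.0000 + (1−p*)·0.0000]/1.17 = 0.0000. B = V − Δ·S = 0.0000.
(3,1): S=55.8701. Δ = (V_up−V_dn)/(S_up−S_dn) = (0.0000−0.0000)/(70.9550−37.4330) = 0.0000. V = [p*·0.0000 + (1−p*)·0.0000]/1.17 = 0.0000. B = V − Δ·S = 0.0000.
(3,2): S=105.9030. Δ = (V_up−V_dn)/(S_up−S_dn) = (55.6368−0.0000)/(134.4968−70.9550) = 0.8756. V = [p*·55.6368 + (1−p*)·0.0000]/1.17 = 39.6274. B = V − Δ·S = -53.1007.
(3,3): S=200.7415. Δ = (V_up−V_dn)/(S_up−S_dn) = (176.0817−55.6368)/(254.9417−134.4968) = 1.0000. V = [p*·176.0817 + (1−p*)·55.6368]/1.17 = 133.3398. B = V − Δ·S = -67.4017.
(2,0): S=43.9922. Δ = (V_up−V_dn)/(S_up−S_dn) = (0.0000−0.0000)/(55.8701−29.4748) = 0.0000. V = [p*·0.0000 + (1−p*)·0.0000]/1.17 = 0.0000. B = V − Δ·S = 0.0000.
(2,1): S=83.3882. Δ = (V_up−V_dn)/(S_up−S_dn) = (39.6274−0.0000)/(105.9030−55.8701) = 0.7920. V = [p*·39.6274 + (1−p*)·0.0000]/1.17 = 28.2246. B = V − Δ·S = -37.8210.
(2,2): S=158.0642. Δ = (V_up−V_dn)/(S_up−S_dn) = (133.3398−39.6274)/(200.7415−105.9030) = 0.9881. V = [p*·133.3398 + (1−p*)·39.6274]/1.17 = 100.6163. B = V − Δ·S = -55.5711.
(1,0): S=65.6600. Δ = (V_up−V_dn)/(S_up−S_dn) = (28.2246−0.0000)/(83.3882−43.9922) = 0.7164. V = [p*·28.2246 + (1−p*)·0.0000]/1.17 = 20.1030. B = V − Δ·S = -26.9380.
(1,1): S=124.4600. Δ = (V_up−V_dn)/(S_up−S_dn) = (100.6163−28.2246)/(158.0642−83.3882) = 0.9694. V = [p*·100.6163 + (1−p*)·28.2246]/1.17 = 75.6846. B = V − Δ·S = -44.9682.
(0,0): S=98.0000. Δ = (V_up−V_dn)/(S_up−S_dn) = (75.6846−20.1030)/(124.4600−65.6600) = 0.9453. V = [p*·75.6846 + (1−p*)·20.1030]/1.17 = 56.7701. B = V − Δ·S = -35.8659.
Check: Δ(0,0)·S0 + B(0,0) = 56.7701 = V0.

(0,0): Delta=0.9453 Bond=-35.8659
(1,0): Delta=0.7164 Bond=-26.9380
(1,1): Delta=0.9694 Bond=-44.9682
(2,0): Delta=0.0000 Bond=0.0000
(2,1): Delta=0.7920 Bond=-37.8210
(2,2): Delta=0.9881 Bond=-55.5711
(3,0): Delta=0.0000 Bond=0.0000
(3,1): Delta=0.0000 Bond=0.0000
(3,2): Delta=0.8756 Bond=-53.1007
(3,3): Delta=1.0000 Bond=-67.4017
V0=56.7701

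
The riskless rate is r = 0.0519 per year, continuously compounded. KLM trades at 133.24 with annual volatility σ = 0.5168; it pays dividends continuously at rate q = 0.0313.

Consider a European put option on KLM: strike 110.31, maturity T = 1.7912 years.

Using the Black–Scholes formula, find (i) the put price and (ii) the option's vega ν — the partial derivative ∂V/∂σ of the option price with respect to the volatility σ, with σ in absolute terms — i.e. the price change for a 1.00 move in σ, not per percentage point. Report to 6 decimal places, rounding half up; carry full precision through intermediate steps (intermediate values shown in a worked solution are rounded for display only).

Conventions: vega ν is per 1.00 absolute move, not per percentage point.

price = 19.453543
ν = 53.658871

σ√T = 0.5168·√1.7912 = 0.691663
d₁ = (ln(S/K) + (r−q+σ²/2)T) / (σ√T) = (ln(133.24/110.31) + (0.0519−0.0313+0.5168²/2)·1.7912) / 0.691663 = (0.188857 + 0.276098) / 0.691663 = 0.672228
d₂ = d₁ − σ√T = 0.672228 − 0.691663 = -0.019435
e^{−rT} = 0.911227
e^{−qT} = 0.945478
N(−d₁) = 0.250719,  N(−d₂) = 0.507753
Put price V = K·e^{−rT}·N(−d₂) − S·e^{−qT}·N(−d₁) = 51.038044 − 31.584500 = 19.453543
φ(d₁) = (1/√(2π))·e^{−d₁²/2} = 0.318261
ν = S·e^{−qT}·φ(d₁)·√T = 53.658871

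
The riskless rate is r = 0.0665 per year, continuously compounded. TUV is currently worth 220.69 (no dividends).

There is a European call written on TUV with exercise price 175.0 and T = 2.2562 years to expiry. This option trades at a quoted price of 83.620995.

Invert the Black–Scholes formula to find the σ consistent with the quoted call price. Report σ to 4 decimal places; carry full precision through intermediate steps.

At σ = 0.3588 the Black–Scholes value reproduces the quote:
σ√T = 0.3588·√2.2562 = 0.538941
d₁ = (ln(S/K) + (r+σ²/2)T) / (σ√T) = (ln(220.69/175.0) + (0.0665+0.3588²/2)·2.2562) / 0.538941 = (0.231973 + 0.295266) / 0.538941 = 0.978287
d₂ = d₁ − σ√T = 0.978287 − 0.538941 = 0.439346
e^{−rT} = 0.860676
N(d₁) = 0.836034,  N(d₂) = 0.669795
V = S·N(d₁) − K·e^{−rT}·N(d₂) = 184.504305 − 100.883310 = 83.620995 (the observed quote) — the price is monotone increasing in volatility, hence this σ is the only solution

sigma = 0.3588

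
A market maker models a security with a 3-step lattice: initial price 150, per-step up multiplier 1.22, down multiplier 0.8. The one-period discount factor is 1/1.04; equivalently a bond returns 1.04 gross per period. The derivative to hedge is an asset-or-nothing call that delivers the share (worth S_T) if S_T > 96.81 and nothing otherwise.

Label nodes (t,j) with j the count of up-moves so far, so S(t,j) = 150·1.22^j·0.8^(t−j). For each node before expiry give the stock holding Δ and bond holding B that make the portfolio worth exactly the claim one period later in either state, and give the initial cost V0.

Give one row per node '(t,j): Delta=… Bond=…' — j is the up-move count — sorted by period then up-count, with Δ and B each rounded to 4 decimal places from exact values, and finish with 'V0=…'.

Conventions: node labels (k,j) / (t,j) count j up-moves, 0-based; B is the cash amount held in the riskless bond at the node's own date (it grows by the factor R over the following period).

Under the risk-neutral measure, an up-move has probability p* = (R−d)/(u−d) = 0.5714 and values discount at R = 1.04.
Expiry values: V(3,0)=0.0000, V(3,1)=117.1200, V(3,2)=178.6080, V(3,3)=272.3772
Node (2,0) S=96.0000: V=(p*·117.1200+(1−p*)·0.0000)/1.04=64.3516; Δ=(117.1200−0.0000)/(117.1200−76.8000)=2.9048; B=V−Δ·S=-214.5055
Node (2,1) S=146.4000: V=(p*·178.6080+(1−p*)·117.1200)/1.04=146.4000; Δ=(178.6080−117.1200)/(178.6080−117.1200)=1.0000; B=V−Δ·S=0.0000
Node (2,2) S=223.2600: V=(p*·272.3772+(1−p*)·178.6080)/1.04=223.2600; Δ=(272.3772−178.6080)/(272.3772−178.6080)=1.0000; B=V−Δ·S=0.0000
Node (1,0) S=120.0000: V=(p*·146.4000+(1−p*)·64.3516)/1.04=106.9581; Δ=(146.4000−64.3516)/(146.4000−96.0000)=1.6279; B=V−Δ·S=-88.3951
Node (1,1) S=183.0000: V=(p*·223.2600+(1−p*)·146.4000)/1.04=183.0000; Δ=(223.2600−146.4000)/(223.2600−146.4000)=1.0000; B=V−Δ·S=0.0000
Node (0,0) S=150.0000: V=(p*·183.0000+(1−p*)·106.9581)/1.04=144.6256; Δ=(183.0000−106.9581)/(183.0000−120.0000)=1.2070; B=V−Δ·S=-36.4266
As a check, the time-0 holding Δ(0,0)·S0 + B(0,0) comes to 144.6256 — exactly V0.

(0,0): Delta=1.2070 Bond=-36.4266
(1,0): Delta=1.6279 Bond=-88.3951
(1,1): Delta=1.0000 Bond=0.0000
(2,0): Delta=2.9048 Bond=-214.5055
(2,1): Delta=1.0000 Bond=0.0000
(2,2): Delta=1.0000 Bond=0.0000
V0=144.6256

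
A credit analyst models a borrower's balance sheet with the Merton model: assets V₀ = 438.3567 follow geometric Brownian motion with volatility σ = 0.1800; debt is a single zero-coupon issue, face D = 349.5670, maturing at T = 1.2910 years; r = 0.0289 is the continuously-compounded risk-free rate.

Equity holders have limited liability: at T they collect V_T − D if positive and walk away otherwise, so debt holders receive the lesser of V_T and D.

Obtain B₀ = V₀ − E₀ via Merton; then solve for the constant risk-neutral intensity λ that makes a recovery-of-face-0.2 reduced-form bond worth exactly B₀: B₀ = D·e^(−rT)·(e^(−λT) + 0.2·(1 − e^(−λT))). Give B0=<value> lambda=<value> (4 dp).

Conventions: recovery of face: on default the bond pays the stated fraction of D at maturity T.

Apply the equity-as-call identities (strike 349.5670, horizon 1.2910 years):
d₁ = [ln(V₀/D) + (r + σ²/2)T] / (σ√T)
   = [ln(438.3567/349.5670) + (0.0289 + 0.5·0.1800²)·1.2910] / (0.1800·√1.2910)
   = [0.226338 + 0.058224] / 0.204520 = 1.391365
d₂ = d₁ − σ√T = 1.391365 − 0.204520 = 1.186845
N(d₁) = 0.917943,  N(d₂) = 0.882356,  e^(−rT) = 0.963378
E₀ = V₀·N(d₁) − D·e^(−rT)·N(d₂)
   = 438.3567·0.917943 − 349.5670·0.963378·0.882356 = 105.239804
B₀ = V₀ − E₀ = 438.3567 − 105.239804 = 333.116896
e^(−λT) = (B₀·e^(rT)/D − 0.2)/(1 − 0.2) = (333.1169·1.038015/349.5670 − 0.2)/0.8 = 0.98645904
λ = −ln(0.98645904)/1.2910 = 0.010560

B0=333.1169 lambda=0.0106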